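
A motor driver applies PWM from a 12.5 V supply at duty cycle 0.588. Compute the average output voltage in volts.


V_avg = V_supply * D = 12.5*0.588 = 7.3500

7.3500 V


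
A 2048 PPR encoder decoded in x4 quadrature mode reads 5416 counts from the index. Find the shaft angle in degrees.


angle = counts * 360 / (PPR*4) = 5416 * 360 / 8192 = 238.0078

238.0078 degrees


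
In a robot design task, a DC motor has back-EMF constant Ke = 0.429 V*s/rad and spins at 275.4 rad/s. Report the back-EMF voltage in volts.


V_emf = Ke * omega = 0.429*275.4 = 118.1466

118.1466 V


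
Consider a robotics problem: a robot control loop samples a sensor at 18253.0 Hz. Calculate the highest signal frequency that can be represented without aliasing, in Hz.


f_max = f_s/2 = 18253.0/2 = 9126.5000

9126.5000 Hz


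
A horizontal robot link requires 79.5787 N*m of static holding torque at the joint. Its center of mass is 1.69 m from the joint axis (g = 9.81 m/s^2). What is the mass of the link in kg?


m = tau / (g*L) = 79.5787 / (9.81 * 1.69) = 4.8000

4.8000 kg


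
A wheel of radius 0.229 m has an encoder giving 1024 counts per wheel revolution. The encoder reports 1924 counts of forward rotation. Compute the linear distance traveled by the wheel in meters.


revs = 1924/1024 = 1.878906
d = revs * 2*pi*r = 1.878906 * 2*pi*0.229 = 2.7035

2.7035 m


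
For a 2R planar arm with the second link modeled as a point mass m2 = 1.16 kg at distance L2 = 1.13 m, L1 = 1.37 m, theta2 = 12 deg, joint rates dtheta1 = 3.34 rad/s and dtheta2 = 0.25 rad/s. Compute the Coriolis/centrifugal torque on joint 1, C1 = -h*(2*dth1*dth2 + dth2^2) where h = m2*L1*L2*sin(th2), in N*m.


h = m2*L1*L2*sin(th2) = 1.16*1.37*1.13*sin(12 deg) = 0.373367
C1 = -h*(2*3.34*0.25 + 0.25^2) = -0.373367*1.7325 = -0.6469

-0.6469 N*m


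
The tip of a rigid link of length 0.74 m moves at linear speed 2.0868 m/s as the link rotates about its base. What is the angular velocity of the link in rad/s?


omega = v / L = 2.0868 / 0.74 = 2.8200

2.8200 rad/s


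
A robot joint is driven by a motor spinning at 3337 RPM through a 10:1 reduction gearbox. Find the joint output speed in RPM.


omega_joint = omega_motor / N = 3337 / 10 = 333.7000

333.7000 RPM


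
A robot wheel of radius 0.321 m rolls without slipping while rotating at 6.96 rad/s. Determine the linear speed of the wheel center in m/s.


v = omega * r = 6.96 * 0.321 = 2.2342

2.2342 m/s


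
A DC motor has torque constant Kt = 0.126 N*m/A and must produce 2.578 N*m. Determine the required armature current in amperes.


I = tau / Kt = 2.578/0.126 = 20.4603

20.4603 A


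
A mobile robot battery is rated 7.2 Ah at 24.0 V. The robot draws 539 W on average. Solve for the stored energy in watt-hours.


E = capacity * V = 7.2*24.0 = 172.8000

172.8000 Wh


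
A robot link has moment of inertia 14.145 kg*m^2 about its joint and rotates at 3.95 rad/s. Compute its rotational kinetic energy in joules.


KE = (1/2)*I*omega^2 = 0.5*14.145*3.95^2 = 110.3487

110.3487 J


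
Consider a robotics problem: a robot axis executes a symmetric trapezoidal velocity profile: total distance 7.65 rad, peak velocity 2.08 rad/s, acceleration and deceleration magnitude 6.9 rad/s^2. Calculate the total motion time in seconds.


t_acc = v/a = 2.08/6.9 = 0.301449 s
d_acc = v^2/(2a) = 0.313507 rad (each ramp)
d_cruise = 7.65 - 2*0.313507 = 7.022986 rad
t_cruise = 7.022986/2.08 = 3.376436 s
t_total = 2*0.301449 + 3.376436 = 3.9793

3.9793 s


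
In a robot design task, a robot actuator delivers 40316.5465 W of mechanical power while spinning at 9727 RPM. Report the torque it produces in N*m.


omega = 9727 * 2*pi/60 = 1018.609058 rad/s
tau = P / omega = 40316.5465 / 1018.609058 = 39.5800

39.5800 N*m


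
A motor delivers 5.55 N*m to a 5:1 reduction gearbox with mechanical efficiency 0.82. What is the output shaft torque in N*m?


tau_out = tau_in * N * eta = 5.55 * 5 * 0.82 = 22.7550

22.7550 N*m


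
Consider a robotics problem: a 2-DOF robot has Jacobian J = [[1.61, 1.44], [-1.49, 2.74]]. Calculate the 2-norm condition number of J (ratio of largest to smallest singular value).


JJ^T eigenvalues: trace(JJ^T) = 14.3934, det(JJ^T) = det(J)^2 = 42.99424900
s_max^2 = (14.3934 + sqrt(35.19296756))/2 = 10.16288305
s_min^2 = (14.3934 - sqrt(35.19296756))/2 = 4.23051695
kappa = s_max/s_min = sqrt(10.16288305/4.23051695) = 1.5499

1.5499


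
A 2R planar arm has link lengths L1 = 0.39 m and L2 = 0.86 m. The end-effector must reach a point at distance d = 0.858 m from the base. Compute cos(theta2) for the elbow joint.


cos(th2) = (d^2 - L1^2 - L2^2)/(2*L1*L2) = (0.858^2 - 0.39^2 - 0.86^2)/(2*0.39*0.86) = -0.2319

-0.2319


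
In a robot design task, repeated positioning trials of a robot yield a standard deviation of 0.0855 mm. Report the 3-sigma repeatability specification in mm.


repeatability = 3*sigma = 3*0.0855 = 0.2565

0.2565 mm


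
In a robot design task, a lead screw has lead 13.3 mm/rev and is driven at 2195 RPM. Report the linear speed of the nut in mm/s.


v = lead * (RPM/60) = 13.3*2195/60 = 486.5583

486.5583 mm/s


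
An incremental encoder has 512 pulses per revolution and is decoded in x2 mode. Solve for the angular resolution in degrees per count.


resolution = 360 / (PPR * 2) = 360 / 1024 = 0.3516

0.3516 degrees


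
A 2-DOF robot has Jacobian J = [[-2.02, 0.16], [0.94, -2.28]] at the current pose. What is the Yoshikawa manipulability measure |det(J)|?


det(J) = -2.02*-2.28 - (0.16)*(0.94) = 4.4552
|det(J)| = 4.4552

4.4552


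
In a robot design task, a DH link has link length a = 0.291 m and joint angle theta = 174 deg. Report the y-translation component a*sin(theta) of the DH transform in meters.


a*sin(theta) = 0.291*sin(174 deg) = 0.0304

0.0304 m


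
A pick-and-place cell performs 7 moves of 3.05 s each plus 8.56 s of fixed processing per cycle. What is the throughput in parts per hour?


T_cycle = 7*3.05 + 8.56 = 29.9100 s
rate = 3600/T = 120.3611

120.3611 parts/hour


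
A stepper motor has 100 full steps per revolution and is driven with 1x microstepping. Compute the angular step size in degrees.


step = 360/(100*1) = 360/100 = 3.6000

3.6000 degrees


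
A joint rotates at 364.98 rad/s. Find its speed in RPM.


RPM = 364.98 * 60/(2*pi) = 3485.3023

3485.3023 RPM


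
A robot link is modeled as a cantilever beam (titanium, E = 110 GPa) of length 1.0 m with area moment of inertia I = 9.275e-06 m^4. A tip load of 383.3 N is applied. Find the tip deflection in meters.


delta = F*L^3/(3*E*I) = 383.3*1.0^3/(3*1.100e+11*9.275e-06)
      = 383.3/3060750 = 1.2523e-04

1.2523e-04 m


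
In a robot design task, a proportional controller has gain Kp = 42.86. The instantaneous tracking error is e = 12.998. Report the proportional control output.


u_P = Kp * e = 42.86 * 12.998 = 557.0943

557.0943


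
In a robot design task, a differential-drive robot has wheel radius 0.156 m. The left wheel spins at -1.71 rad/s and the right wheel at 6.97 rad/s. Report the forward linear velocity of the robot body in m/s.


v = r*(wR + wL)/2 = 0.156*(6.97 + -1.71)/2 = 0.4103

0.4103 m/s


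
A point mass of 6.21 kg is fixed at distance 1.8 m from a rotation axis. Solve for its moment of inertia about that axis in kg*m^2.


I = m*r^2 = 6.21*1.8^2 = 20.1204

20.1204 kg*m^2


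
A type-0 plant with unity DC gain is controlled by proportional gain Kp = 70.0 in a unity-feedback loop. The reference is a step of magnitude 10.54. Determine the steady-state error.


e_ss = R/(1 + Kp) = 10.54/(1 + 70.0) = 10.54/71.0000 = 0.1485

0.1485


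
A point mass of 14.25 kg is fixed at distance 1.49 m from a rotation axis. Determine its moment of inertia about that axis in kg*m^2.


I = m*r^2 = 14.25*1.49^2 = 31.6364

31.6364 kg*m^2


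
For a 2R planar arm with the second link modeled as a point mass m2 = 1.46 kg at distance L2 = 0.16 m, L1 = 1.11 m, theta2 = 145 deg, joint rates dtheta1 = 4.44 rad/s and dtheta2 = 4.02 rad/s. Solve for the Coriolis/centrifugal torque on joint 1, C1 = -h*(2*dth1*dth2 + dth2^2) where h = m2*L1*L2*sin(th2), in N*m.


h = m2*L1*L2*sin(th2) = 1.46*1.11*0.16*sin(145 deg) = 0.148726
C1 = -h*(2*4.44*4.02 + 4.02^2) = -0.148726*51.8580 = -7.7126

-7.7126 N*m


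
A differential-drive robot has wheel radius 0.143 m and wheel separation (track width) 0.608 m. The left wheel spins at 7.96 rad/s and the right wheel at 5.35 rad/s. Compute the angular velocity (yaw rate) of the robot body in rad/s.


omega = r*(wR - wL)/L = 0.143*(5.35 - (7.96))/0.608 = -0.6139

-0.6139 rad/s


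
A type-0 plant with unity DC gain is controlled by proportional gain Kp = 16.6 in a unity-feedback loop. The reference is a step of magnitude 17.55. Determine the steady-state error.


e_ss = R/(1 + Kp) = 17.55/(1 + 16.6) = 17.55/17.6000 = 0.9972

0.9972


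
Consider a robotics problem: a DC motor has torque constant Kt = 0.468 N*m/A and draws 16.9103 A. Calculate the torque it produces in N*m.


tau = Kt * I = 0.468*16.9103 = 7.9140

7.9140 N*m


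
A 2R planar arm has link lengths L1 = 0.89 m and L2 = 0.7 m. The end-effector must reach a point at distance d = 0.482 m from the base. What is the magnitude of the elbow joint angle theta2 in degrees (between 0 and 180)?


cos(th2) = (d^2 - L1^2 - L2^2)/(2*L1*L2) = (0.482^2 - 0.89^2 - 0.7^2)/(2*0.89*0.7) = -0.84251685
th2 = acos(-0.84251685) = 147.4069 deg

147.4069 degrees


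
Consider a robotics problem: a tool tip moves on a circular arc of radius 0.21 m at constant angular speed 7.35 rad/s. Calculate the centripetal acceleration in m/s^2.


a_c = omega^2 * r = 7.35^2 * 0.21 = 11.3447

11.3447 m/s^2


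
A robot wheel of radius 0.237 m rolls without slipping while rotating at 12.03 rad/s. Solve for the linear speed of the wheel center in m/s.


v = omega * r = 12.03 * 0.237 = 2.8511

2.8511 m/s


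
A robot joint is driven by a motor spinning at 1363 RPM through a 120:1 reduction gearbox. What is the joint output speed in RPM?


omega_joint = omega_motor / N = 1363 / 120 = 11.3583

11.3583 RPM


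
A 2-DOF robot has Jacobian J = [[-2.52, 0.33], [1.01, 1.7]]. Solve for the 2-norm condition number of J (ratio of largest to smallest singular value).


JJ^T eigenvalues: trace(JJ^T) = 10.3694, det(JJ^T) = det(J)^2 = 21.31945929
s_max^2 = (10.3694 + sqrt(22.24661920))/2 = 7.54301609
s_min^2 = (10.3694 - sqrt(22.24661920))/2 = 2.82638391
kappa = s_max/s_min = sqrt(7.54301609/2.82638391) = 1.6336

1.6336


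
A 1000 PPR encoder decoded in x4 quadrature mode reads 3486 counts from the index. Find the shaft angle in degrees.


angle = counts * 360 / (PPR*4) = 3486 * 360 / 4000 = 313.7400

313.7400 degrees


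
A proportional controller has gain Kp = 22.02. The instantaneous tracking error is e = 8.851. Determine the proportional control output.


u_P = Kp * e = 22.02 * 8.851 = 194.8990

194.8990


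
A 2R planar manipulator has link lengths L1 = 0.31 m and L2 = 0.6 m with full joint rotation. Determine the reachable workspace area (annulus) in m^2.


r_max = L1 + L2 = 0.9100, r_min = |L1 - L2| = 0.2900
A = pi*(r_max^2 - r_min^2) = pi*(0.8281 - 0.0841) = 2.3373

2.3373 m^2


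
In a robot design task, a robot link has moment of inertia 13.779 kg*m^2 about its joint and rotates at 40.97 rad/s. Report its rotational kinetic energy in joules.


KE = (1/2)*I*omega^2 = 0.5*13.779*40.97^2 = 11564.3075

11564.3075 J


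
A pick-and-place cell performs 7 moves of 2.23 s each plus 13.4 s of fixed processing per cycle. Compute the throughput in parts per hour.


T_cycle = 7*2.23 + 13.4 = 29.0100 s
rate = 3600/T = 124.0951

124.0951 parts/hour


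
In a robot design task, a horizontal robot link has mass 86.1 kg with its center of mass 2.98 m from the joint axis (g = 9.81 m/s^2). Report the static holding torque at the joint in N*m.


tau = m*g*L = 86.1 * 9.81 * 2.98 = 2517.0302

2517.0302 N*m


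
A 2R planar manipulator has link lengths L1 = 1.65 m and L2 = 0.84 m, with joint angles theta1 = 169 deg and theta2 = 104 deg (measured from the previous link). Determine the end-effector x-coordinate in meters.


x = L1*cos(th1) + L2*cos(th1+th2) = 1.65*cos(169 deg) + 0.84*cos(273 deg) = -1.5757

-1.5757 m


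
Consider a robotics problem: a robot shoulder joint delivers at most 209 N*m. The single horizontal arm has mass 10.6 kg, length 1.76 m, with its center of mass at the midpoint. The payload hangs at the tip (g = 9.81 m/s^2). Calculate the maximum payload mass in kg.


tau_arm = m_arm*g*(L/2) = 10.6*9.81*1.76/2 = 91.5077 N*m
tau_payload = tau_max - tau_arm = 209 - 91.5077 = 117.4923
m_payload = tau_payload / (g*L) = 117.4923 / (9.81*1.76) = 6.8050

6.8050 kg


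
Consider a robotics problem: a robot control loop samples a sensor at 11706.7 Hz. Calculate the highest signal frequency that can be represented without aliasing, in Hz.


f_max = f_s/2 = 11706.7/2 = 5853.3500

5853.3500 Hz


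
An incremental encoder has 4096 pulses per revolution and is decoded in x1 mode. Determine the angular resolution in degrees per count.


resolution = 360 / (PPR * 1) = 360 / 4096 = 0.0879

0.0879 degrees


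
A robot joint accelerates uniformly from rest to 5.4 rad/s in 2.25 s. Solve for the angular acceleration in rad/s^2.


alpha = delta_omega / t = 5.4 / 2.25 = 2.4000

2.4000 rad/s^2


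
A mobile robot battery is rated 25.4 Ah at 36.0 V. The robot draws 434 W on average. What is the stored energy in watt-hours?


E = capacity * V = 25.4*36.0 = 914.4000

914.4000 Wh


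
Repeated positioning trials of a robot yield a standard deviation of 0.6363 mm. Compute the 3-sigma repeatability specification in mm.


repeatability = 3*sigma = 3*0.6363 = 1.9089

1.9089 mm


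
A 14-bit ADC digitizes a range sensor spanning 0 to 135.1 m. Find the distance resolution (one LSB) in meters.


res = range / 2^n = 135.1/2^14 = 135.1/16384 = 0.0082

0.0082 m


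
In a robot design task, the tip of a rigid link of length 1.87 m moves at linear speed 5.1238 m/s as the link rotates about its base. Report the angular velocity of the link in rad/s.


omega = v / L = 5.1238 / 1.87 = 2.7400

2.7400 rad/s


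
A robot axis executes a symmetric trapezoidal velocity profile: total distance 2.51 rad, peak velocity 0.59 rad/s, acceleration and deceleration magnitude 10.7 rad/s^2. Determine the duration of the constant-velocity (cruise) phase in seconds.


t_acc = v/a = 0.055140 s, d_acc = v^2/(2a) = 0.016266 rad each
d_cruise = 2.51 - 2*0.016266 = 2.477468 rad
t_cruise = d_cruise/v = 2.477468/0.59 = 4.1991

4.1991 s


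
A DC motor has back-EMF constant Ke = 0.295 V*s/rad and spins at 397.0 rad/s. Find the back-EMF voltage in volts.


V_emf = Ke * omega = 0.295*397.0 = 117.1150

117.1150 V


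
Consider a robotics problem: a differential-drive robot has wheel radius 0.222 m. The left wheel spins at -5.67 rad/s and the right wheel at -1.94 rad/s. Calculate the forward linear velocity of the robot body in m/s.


v = r*(wR + wL)/2 = 0.222*(-1.94 + -5.67)/2 = -0.8447

-0.8447 m/s


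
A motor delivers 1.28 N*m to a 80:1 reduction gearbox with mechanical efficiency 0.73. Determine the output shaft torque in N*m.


tau_out = tau_in * N * eta = 1.28 * 80 * 0.73 = 74.7520

74.7520 N*m


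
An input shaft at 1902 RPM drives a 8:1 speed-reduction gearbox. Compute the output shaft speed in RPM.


omega_out = omega_in / N = 1902 / 8 = 237.7500

237.7500 RPM


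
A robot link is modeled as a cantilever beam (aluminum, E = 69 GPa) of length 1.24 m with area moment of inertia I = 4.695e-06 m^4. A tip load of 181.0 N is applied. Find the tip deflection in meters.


delta = F*L^3/(3*E*I) = 181.0*1.24^3/(3*6.900e+10*4.695e-06)
      = 345.098944/971865 = 3.5509e-04

3.5509e-04 m


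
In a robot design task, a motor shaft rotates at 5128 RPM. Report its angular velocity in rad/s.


omega = 5128 * 2*pi/60 = 537.0029

537.0029 rad/s


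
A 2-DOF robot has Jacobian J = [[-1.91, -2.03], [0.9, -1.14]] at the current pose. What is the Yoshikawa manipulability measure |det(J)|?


det(J) = -1.91*-1.14 - (-2.03)*(0.9) = 4.0044
|det(J)| = 4.0044

4.0044


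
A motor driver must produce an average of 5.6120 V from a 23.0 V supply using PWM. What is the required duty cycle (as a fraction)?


D = V_avg/V_supply = 5.6120/23.0 = 0.2440

0.2440


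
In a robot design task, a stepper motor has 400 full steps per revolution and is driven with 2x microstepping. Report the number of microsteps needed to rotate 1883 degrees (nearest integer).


step_size = 360/(400*2) = 360/800 = 0.450000 deg
n = 1883/(360/800) = 1883*800/360 = 4184.4444 -> 4184

4184 steps


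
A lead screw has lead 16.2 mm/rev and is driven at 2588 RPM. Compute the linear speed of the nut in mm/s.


v = lead * (RPM/60) = 16.2*2588/60 = 698.7600

698.7600 mm/s


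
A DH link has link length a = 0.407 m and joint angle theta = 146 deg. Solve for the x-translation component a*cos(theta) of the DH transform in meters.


a*cos(theta) = 0.407*cos(146 deg) = -0.3374

-0.3374 m


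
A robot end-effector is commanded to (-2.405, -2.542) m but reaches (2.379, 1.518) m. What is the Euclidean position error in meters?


dx = 2.379 - (-2.405) = 4.7840, dy = 1.518 - (-2.542) = 4.0600
err = sqrt(22.886656 + 16.483600) = 6.2746

6.2746 m


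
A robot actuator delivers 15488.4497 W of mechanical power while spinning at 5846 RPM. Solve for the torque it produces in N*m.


omega = 5846 * 2*pi/60 = 612.191688 rad/s
tau = P / omega = 15488.4497 / 612.191688 = 25.3000

25.3000 N*m


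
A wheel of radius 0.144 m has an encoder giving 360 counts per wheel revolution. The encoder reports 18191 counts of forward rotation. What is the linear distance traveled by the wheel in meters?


revs = 18191/360 = 50.530556
d = revs * 2*pi*r = 50.530556 * 2*pi*0.144 = 45.7190

45.7190 m


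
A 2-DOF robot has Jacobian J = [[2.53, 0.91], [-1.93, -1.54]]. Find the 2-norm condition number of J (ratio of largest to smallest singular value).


JJ^T eigenvalues: trace(JJ^T) = 13.3255, det(JJ^T) = det(J)^2 = 4.57917201
s_max^2 = (13.3255 + sqrt(159.25226221))/2 = 12.97250955
s_min^2 = (13.3255 - sqrt(159.25226221))/2 = 0.35299045
kappa = s_max/s_min = sqrt(12.97250955/0.35299045) = 6.0622

6.0622


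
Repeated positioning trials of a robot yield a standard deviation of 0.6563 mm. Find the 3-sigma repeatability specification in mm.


repeatability = 3*sigma = 3*0.6563 = 1.9689

1.9689 mm


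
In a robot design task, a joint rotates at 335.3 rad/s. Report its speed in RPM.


RPM = 335.3 * 60/(2*pi) = 3201.8791

3201.8791 RPM


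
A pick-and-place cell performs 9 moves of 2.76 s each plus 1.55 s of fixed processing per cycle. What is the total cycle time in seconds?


T = 9*2.76 + 1.55 = 26.3900

26.3900 s


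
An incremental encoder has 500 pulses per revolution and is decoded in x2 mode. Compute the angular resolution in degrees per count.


resolution = 360 / (PPR * 2) = 360 / 1000 = 0.3600

0.3600 degrees


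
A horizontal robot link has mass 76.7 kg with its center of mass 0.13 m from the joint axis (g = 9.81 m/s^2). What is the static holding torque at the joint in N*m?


tau = m*g*L = 76.7 * 9.81 * 0.13 = 97.8155

97.8155 N*m


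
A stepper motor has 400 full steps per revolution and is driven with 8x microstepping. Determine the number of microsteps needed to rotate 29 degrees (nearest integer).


step_size = 360/(400*8) = 360/3200 = 0.112500 deg
n = 29/(360/3200) = 29*3200/360 = 257.7778 -> 258

258 steps


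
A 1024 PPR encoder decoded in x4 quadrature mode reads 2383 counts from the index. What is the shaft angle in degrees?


angle = counts * 360 / (PPR*4) = 2383 * 360 / 4096 = 209.4434

209.4434 degrees


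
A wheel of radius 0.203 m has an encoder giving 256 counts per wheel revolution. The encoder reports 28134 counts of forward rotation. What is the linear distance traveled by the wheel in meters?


revs = 28134/256 = 109.898438
d = revs * 2*pi*r = 109.898438 * 2*pi*0.203 = 140.1740

140.1740 m


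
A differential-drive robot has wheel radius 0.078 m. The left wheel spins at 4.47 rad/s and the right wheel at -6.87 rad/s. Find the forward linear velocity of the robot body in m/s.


v = r*(wR + wL)/2 = 0.078*(-6.87 + 4.47)/2 = -0.0936

-0.0936 m/s


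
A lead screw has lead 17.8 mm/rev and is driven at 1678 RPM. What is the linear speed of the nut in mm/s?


v = lead * (RPM/60) = 17.8*1678/60 = 497.8067

497.8067 mm/s


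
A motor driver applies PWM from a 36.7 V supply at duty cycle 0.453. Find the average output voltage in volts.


V_avg = V_supply * D = 36.7*0.453 = 16.6251

16.6251 V


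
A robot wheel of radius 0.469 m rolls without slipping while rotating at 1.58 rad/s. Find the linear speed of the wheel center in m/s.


v = omega * r = 1.58 * 0.469 = 0.7410

0.7410 m/s


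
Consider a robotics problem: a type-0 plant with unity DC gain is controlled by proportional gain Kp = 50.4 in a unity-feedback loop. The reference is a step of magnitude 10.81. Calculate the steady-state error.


e_ss = R/(1 + Kp) = 10.81/(1 + 50.4) = 10.81/51.4000 = 0.2103

0.2103


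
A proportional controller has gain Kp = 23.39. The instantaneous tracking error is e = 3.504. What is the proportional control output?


u_P = Kp * e = 23.39 * 3.504 = 81.9586

81.9586


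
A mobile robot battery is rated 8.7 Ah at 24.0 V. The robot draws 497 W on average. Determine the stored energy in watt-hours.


E = capacity * V = 8.7*24.0 = 208.8000

208.8000 Wh


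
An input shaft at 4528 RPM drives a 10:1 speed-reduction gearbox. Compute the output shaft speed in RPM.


omega_out = omega_in / N = 4528 / 10 = 452.8000

452.8000 RPM


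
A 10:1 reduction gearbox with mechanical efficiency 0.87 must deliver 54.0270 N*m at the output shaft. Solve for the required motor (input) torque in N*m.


tau_in = tau_out / (N * eta) = 54.0270 / (10 * 0.87) = 6.2100

6.2100 N*m


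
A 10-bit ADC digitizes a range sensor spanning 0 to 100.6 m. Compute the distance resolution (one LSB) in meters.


res = range / 2^n = 100.6/2^10 = 100.6/1024 = 0.0982

0.0982 m


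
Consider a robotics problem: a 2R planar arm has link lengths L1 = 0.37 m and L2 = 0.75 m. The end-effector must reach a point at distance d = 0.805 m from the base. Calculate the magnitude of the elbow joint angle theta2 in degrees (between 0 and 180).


cos(th2) = (d^2 - L1^2 - L2^2)/(2*L1*L2) = (0.805^2 - 0.37^2 - 0.75^2)/(2*0.37*0.75) = -0.09256757
th2 = acos(-0.09256757) = 95.3113 deg

95.3113 degrees


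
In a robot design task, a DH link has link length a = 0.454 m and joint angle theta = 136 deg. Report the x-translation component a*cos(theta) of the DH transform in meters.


a*cos(theta) = 0.454*cos(136 deg) = -0.3266

-0.3266 m


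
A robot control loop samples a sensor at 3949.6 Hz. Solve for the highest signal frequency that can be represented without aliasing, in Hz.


f_max = f_s/2 = 3949.6/2 = 1974.8000

1974.8000 Hz


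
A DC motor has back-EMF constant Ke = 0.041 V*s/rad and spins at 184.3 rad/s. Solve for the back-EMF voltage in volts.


V_emf = Ke * omega = 0.041*184.3 = 7.5563

7.5563 V


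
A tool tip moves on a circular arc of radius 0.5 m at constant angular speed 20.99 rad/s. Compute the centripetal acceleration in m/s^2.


a_c = omega^2 * r = 20.99^2 * 0.5 = 220.2900

220.2900 m/s^2


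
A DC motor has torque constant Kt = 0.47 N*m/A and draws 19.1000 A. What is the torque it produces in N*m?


tau = Kt * I = 0.47*19.1000 = 8.9770

8.9770 N*m


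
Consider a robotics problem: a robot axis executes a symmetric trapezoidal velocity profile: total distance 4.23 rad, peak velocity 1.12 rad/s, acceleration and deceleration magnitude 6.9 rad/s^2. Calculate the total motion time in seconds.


t_acc = v/a = 1.12/6.9 = 0.162319 s
d_acc = v^2/(2a) = 0.090899 rad (each ramp)
d_cruise = 4.23 - 2*0.090899 = 4.048202 rad
t_cruise = 4.048202/1.12 = 3.614466 s
t_total = 2*0.162319 + 3.614466 = 3.9391

3.9391 s


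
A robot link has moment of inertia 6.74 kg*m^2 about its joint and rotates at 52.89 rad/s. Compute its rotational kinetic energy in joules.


KE = (1/2)*I*omega^2 = 0.5*6.74*52.89^2 = 9427.0766

9427.0766 J


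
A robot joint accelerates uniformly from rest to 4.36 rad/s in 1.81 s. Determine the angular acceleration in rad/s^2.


alpha = delta_omega / t = 4.36 / 1.81 = 2.4088

2.4088 rad/s^2


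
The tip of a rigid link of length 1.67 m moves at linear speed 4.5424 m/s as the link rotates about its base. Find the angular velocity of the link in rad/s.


omega = v / L = 4.5424 / 1.67 = 2.7200

2.7200 rad/s


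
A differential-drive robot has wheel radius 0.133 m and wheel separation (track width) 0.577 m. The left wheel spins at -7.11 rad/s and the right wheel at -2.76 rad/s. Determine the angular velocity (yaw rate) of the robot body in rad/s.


omega = r*(wR - wL)/L = 0.133*(-2.76 - (-7.11))/0.577 = 1.0027

1.0027 rad/s


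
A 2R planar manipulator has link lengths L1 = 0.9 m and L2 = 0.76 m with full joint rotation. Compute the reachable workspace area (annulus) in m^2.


r_max = L1 + L2 = 1.6600, r_min = |L1 - L2| = 0.1400
A = pi*(r_max^2 - r_min^2) = pi*(2.7556 - 0.0196) = 8.5954

8.5954 m^2


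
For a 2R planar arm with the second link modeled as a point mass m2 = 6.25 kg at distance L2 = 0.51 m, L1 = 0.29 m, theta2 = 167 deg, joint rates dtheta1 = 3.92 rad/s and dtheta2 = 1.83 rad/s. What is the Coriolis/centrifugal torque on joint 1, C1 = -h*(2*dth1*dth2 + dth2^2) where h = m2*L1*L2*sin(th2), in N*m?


h = m2*L1*L2*sin(th2) = 6.25*0.29*0.51*sin(167 deg) = 0.207939
C1 = -h*(2*3.92*1.83 + 1.83^2) = -0.207939*17.6961 = -3.6797

-3.6797 N*m


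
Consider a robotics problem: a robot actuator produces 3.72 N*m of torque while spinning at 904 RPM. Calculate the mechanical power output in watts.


omega = 904 * 2*pi/60 = 94.666659 rad/s
P = tau * omega = 3.72 * 94.666659 = 352.1600

352.1600 W


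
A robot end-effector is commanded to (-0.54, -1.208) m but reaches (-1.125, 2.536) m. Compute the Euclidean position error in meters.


dx = -1.125 - (-0.54) = -0.5850, dy = 2.536 - (-1.208) = 3.7440
err = sqrt(0.342225 + 14.017536) = 3.7894

3.7894 m


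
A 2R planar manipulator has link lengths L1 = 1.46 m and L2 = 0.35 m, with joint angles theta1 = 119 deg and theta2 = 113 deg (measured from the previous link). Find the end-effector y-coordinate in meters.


y = L1*sin(th1) + L2*sin(th1+th2) = 1.46*sin(119 deg) + 0.35*sin(232 deg) = 1.0011

1.0011 m


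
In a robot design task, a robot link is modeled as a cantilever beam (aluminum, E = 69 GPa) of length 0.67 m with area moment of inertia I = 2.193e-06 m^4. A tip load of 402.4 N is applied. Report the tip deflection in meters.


delta = F*L^3/(3*E*I) = 402.4*0.67^3/(3*6.900e+10*2.193e-06)
      = 121.0270312/453951 = 2.6661e-04

2.6661e-04 m


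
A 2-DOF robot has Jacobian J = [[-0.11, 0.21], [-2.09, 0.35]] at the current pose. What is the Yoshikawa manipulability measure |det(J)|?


det(J) = -0.11*0.35 - (0.21)*(-2.09) = 0.4004
|det(J)| = 0.4004

0.4004


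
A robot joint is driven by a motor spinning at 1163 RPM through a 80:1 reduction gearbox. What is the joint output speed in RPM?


omega_joint = omega_motor / N = 1163 / 80 = 14.5375

14.5375 RPM


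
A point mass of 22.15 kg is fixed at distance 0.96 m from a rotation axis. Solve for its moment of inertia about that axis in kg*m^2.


I = m*r^2 = 22.15*0.96^2 = 20.4134

20.4134 kg*m^2


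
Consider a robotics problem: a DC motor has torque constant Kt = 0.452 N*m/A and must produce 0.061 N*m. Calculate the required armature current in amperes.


I = tau / Kt = 0.061/0.452 = 0.1350

0.1350 A


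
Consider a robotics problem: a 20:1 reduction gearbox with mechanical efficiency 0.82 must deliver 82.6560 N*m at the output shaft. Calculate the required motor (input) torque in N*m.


tau_in = tau_out / (N * eta) = 82.6560 / (20 * 0.82) = 5.0400

5.0400 N*m


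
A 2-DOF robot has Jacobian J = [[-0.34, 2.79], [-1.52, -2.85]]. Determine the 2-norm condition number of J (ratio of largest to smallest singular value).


JJ^T eigenvalues: trace(JJ^T) = 18.3326, det(JJ^T) = det(J)^2 = 27.14201604
s_max^2 = (18.3326 + sqrt(227.51615860))/2 = 16.70811939
s_min^2 = (18.3326 - sqrt(227.51615860))/2 = 1.62448061
kappa = s_max/s_min = sqrt(16.70811939/1.62448061) = 3.2071

3.2071


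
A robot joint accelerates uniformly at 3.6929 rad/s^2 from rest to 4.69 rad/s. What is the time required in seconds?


t = delta_omega / alpha = 4.69 / 3.6929 = 1.2700

1.2700 s


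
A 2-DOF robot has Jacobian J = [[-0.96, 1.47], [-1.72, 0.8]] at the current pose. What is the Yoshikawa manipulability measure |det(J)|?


det(J) = -0.96*0.8 - (1.47)*(-1.72) = 1.7604
|det(J)| = 1.7604

1.7604


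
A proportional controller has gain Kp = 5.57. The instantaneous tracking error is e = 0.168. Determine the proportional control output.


u_P = Kp * e = 5.57 * 0.168 = 0.9358

0.9358


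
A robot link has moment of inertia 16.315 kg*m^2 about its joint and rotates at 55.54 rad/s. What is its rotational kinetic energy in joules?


KE = (1/2)*I*omega^2 = 0.5*16.315*55.54^2 = 25163.3717

25163.3717 J


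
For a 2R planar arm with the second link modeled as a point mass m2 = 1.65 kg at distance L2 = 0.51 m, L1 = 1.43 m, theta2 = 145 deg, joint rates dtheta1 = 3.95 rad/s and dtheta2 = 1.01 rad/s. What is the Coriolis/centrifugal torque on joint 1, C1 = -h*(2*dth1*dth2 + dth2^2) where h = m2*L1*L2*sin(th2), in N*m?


h = m2*L1*L2*sin(th2) = 1.65*1.43*0.51*sin(145 deg) = 0.690210
C1 = -h*(2*3.95*1.01 + 1.01^2) = -0.690210*8.9991 = -6.2113

-6.2113 N*m


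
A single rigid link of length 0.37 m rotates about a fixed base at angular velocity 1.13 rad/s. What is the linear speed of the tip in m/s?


v = L*omega = 0.37 * 1.13 = 0.4181

0.4181 m/s


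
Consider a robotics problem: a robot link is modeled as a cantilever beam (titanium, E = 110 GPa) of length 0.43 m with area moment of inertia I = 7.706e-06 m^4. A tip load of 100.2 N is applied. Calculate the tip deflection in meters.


delta = F*L^3/(3*E*I) = 100.2*0.43^3/(3*1.100e+11*7.706e-06)
      = 7.9666014/2542980 = 3.1328e-06

3.1328e-06 m


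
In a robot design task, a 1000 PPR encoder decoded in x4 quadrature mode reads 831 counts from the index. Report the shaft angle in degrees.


angle = counts * 360 / (PPR*4) = 831 * 360 / 4000 = 74.7900

74.7900 degrees


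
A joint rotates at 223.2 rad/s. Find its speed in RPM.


RPM = 223.2 * 60/(2*pi) = 2131.4030

2131.4030 RPM


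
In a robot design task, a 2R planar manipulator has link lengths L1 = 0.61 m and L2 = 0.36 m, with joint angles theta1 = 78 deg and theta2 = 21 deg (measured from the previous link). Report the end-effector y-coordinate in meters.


y = L1*sin(th1) + L2*sin(th1+th2) = 0.61*sin(78 deg) + 0.36*sin(99 deg) = 0.9522

0.9522 m


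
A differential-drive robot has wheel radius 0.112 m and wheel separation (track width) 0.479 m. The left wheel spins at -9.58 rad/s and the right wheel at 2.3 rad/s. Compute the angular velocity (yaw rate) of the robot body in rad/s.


omega = r*(wR - wL)/L = 0.112*(2.3 - (-9.58))/0.479 = 2.7778

2.7778 rad/s


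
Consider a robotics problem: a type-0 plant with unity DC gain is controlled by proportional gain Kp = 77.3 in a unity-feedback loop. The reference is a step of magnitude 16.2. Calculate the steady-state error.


e_ss = R/(1 + Kp) = 16.2/(1 + 77.3) = 16.2/78.3000 = 0.2069

0.2069


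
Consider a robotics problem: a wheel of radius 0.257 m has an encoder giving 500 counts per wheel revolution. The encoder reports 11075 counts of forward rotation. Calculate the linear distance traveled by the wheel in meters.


revs = 11075/500 = 22.150000
d = revs * 2*pi*r = 22.150000 * 2*pi*0.257 = 35.7673

35.7673 m


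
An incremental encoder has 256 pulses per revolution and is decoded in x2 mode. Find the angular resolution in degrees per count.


resolution = 360 / (PPR * 2) = 360 / 512 = 0.7031

0.7031 degrees


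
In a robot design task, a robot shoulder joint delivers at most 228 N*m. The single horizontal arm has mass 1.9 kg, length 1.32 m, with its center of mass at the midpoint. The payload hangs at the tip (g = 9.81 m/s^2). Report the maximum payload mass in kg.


tau_arm = m_arm*g*(L/2) = 1.9*9.81*1.32/2 = 12.3017 N*m
tau_payload = tau_max - tau_arm = 228 - 12.3017 = 215.6983
m_payload = tau_payload / (g*L) = 215.6983 / (9.81*1.32) = 16.6573

16.6573 kg


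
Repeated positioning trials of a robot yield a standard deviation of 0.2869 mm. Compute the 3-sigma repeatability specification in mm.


repeatability = 3*sigma = 3*0.2869 = 0.8607

0.8607 mm


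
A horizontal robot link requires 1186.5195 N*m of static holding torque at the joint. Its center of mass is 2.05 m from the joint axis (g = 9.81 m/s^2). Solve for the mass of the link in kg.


m = tau / (g*L) = 1186.5195 / (9.81 * 2.05) = 59.0000

59.0000 kg


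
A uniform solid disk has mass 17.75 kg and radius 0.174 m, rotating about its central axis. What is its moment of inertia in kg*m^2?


I = (1/2)*m*R^2 = 0.5*17.75*0.174^2 = 0.2687

0.2687 kg*m^2


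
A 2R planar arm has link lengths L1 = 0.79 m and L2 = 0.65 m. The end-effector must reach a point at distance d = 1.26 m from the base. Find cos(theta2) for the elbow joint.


cos(th2) = (d^2 - L1^2 - L2^2)/(2*L1*L2) = (1.26^2 - 0.79^2 - 0.65^2)/(2*0.79*0.65) = 0.5268

0.5268


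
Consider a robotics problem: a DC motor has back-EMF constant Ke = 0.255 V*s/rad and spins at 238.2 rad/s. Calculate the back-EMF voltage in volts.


V_emf = Ke * omega = 0.255*238.2 = 60.7410

60.7410 V


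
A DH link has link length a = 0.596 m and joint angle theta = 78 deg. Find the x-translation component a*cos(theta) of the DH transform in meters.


a*cos(theta) = 0.596*cos(78 deg) = 0.1239

0.1239 m


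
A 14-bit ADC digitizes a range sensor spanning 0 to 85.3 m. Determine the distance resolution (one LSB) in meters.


res = range / 2^n = 85.3/2^14 = 85.3/16384 = 0.0052

0.0052 m


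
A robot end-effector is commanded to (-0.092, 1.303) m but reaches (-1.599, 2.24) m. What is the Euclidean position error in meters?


dx = -1.599 - (-0.092) = -1.5070, dy = 2.24 - (1.303) = 0.9370
err = sqrt(2.271049 + 0.877969) = 1.7745

1.7745 m


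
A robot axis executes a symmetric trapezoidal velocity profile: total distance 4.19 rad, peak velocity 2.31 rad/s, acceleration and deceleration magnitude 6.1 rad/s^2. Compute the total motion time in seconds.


t_acc = v/a = 2.31/6.1 = 0.378689 s
d_acc = v^2/(2a) = 0.437385 rad (each ramp)
d_cruise = 4.19 - 2*0.437385 = 3.315230 rad
t_cruise = 3.315230/2.31 = 1.435165 s
t_total = 2*0.378689 + 1.435165 = 2.1925

2.1925 s


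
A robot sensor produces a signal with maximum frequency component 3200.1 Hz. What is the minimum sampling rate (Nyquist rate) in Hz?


f_s,min = 2*f_max = 2*3200.1 = 6400.2000

6400.2000 Hz


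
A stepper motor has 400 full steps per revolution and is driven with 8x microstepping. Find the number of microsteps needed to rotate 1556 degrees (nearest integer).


step_size = 360/(400*8) = 360/3200 = 0.112500 deg
n = 1556/(360/3200) = 1556*3200/360 = 13831.1111 -> 13831

13831 steps


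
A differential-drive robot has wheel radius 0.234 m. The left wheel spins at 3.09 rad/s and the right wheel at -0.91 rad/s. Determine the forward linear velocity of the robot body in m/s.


v = r*(wR + wL)/2 = 0.234*(-0.91 + 3.09)/2 = 0.2551

0.2551 m/s


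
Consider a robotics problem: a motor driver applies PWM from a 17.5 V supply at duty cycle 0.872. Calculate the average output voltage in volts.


V_avg = V_supply * D = 17.5*0.872 = 15.2600

15.2600 V


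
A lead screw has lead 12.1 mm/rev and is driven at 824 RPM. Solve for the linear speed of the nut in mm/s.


v = lead * (RPM/60) = 12.1*824/60 = 166.1733

166.1733 mm/s


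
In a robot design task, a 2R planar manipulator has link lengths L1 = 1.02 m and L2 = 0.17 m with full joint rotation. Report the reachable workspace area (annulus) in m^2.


r_max = L1 + L2 = 1.1900, r_min = |L1 - L2| = 0.8500
A = pi*(r_max^2 - r_min^2) = pi*(1.4161 - 0.7225) = 2.1790

2.1790 m^2


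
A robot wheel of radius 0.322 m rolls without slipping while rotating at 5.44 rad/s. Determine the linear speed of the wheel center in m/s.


v = omega * r = 5.44 * 0.322 = 1.7517

1.7517 m/s


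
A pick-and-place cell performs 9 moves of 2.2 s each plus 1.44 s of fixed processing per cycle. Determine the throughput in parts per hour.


T_cycle = 9*2.2 + 1.44 = 21.2400 s
rate = 3600/T = 169.4915

169.4915 parts/hour


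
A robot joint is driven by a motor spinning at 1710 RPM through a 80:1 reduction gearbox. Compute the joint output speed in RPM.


omega_joint = omega_motor / N = 1710 / 80 = 21.3750

21.3750 RPM


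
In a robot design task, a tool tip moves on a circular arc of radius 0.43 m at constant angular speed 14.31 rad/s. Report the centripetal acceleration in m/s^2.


a_c = omega^2 * r = 14.31^2 * 0.43 = 88.0537

88.0537 m/s^2


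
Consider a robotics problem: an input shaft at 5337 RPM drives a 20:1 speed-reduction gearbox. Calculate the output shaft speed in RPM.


omega_out = omega_in / N = 5337 / 20 = 266.8500

266.8500 RPM


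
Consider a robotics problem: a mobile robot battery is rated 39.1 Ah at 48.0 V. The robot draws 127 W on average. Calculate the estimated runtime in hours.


E = 39.1*48.0 = 1876.8000 Wh
t = E/P = 1876.8000/127 = 14.7780

14.7780 hours


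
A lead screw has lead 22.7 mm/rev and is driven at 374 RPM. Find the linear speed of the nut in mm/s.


v = lead * (RPM/60) = 22.7*374/60 = 141.4967

141.4967 mm/s


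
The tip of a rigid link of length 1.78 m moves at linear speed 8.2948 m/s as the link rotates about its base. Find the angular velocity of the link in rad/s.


omega = v / L = 8.2948 / 1.78 = 4.6600

4.6600 rad/s


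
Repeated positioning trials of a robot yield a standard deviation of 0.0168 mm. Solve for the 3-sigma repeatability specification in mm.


repeatability = 3*sigma = 3*0.0168 = 0.0504

0.0504 mm


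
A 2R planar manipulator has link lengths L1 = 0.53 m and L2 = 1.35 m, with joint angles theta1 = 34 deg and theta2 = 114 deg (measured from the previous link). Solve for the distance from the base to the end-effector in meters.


x = L1*cos(th1) + L2*cos(th1+th2) = -0.705475
y = L1*sin(th1) + L2*sin(th1+th2) = 1.011763
d = sqrt(x^2 + y^2) = sqrt(0.497695 + 1.023664) = 1.2334

1.2334 m


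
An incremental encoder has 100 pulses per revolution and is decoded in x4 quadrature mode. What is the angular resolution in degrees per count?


resolution = 360 / (PPR * 4) = 360 / 400 = 0.9000

0.9000 degrees


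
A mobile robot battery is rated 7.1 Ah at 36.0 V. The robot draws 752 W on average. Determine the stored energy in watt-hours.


E = capacity * V = 7.1*36.0 = 255.6000

255.6000 Wh


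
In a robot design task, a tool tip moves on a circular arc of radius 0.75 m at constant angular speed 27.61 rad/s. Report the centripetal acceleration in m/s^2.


a_c = omega^2 * r = 27.61^2 * 0.75 = 571.7341

571.7341 m/s^2


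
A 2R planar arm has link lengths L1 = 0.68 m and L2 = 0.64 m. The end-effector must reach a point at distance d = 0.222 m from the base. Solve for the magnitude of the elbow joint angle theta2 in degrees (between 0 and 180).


cos(th2) = (d^2 - L1^2 - L2^2)/(2*L1*L2) = (0.222^2 - 0.68^2 - 0.64^2)/(2*0.68*0.64) = -0.94521599
th2 = acos(-0.94521599) = 160.9468 deg

160.9468 degrees
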